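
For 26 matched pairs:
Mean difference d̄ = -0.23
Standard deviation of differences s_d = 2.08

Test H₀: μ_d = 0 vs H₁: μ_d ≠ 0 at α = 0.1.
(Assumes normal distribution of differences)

df = n - 1 = 25
SE = s_d/√n = 2.08/√26 = 0.4079
t = d̄/SE = -0.23/0.4079 = -0.5639
Critical value: t_{0.05,25} = ±1.708
p-value ≈ 0.5778
Decision: fail to reject H₀

Answer: t = -0.5639, fail to reject H₀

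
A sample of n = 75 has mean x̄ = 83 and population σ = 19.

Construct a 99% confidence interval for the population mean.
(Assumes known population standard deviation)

Confidence level: 99%, α = 0.01
z_0.005 = 2.576
SE = σ/√n = 19/√75 = 2.1939
Margin of error = 2.576 × 2.1939 = 5.6515
CI: x̄ ± margin = 83 ± 5.6515
CI: (77.3485, 88.6515)

Answer: (77.3485, 88.6515)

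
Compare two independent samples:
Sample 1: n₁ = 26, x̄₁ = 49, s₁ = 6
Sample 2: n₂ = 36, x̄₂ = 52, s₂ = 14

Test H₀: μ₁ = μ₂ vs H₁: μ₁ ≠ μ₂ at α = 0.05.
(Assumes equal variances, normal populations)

Answer: t = -1.0250, fail to reject H₀

Derivation:
Pooled variance: s²_p = [25×6² + 35×14²]/(60) = 129.3333
s_p = 11.3725
SE = s_p×√(1/n₁ + 1/n₂) = 11.3725×√(1/26 + 1/36) = 2.9269
t = (x̄₁ - x̄₂)/SE = (49 - 52)/2.9269 = -1.0250
df = 60, t-critical = ±2.000
Decision: fail to reject H₀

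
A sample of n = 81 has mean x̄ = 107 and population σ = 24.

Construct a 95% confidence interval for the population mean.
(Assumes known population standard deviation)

Answer: (101.7733, 112.2267)

Derivation:
Confidence level: 95%, α = 0.05
z_0.025 = 1.960
SE = σ/√n = 24/√81 = 2.6667
Margin of error = 1.960 × 2.6667 = 5.2267
CI: x̄ ± margin = 107 ± 5.2267
CI: (101.7733, 112.2267)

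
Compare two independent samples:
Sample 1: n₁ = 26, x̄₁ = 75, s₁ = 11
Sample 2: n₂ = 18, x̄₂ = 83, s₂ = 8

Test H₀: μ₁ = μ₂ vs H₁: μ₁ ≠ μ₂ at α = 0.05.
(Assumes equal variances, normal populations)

Answer: t = -2.6365, reject H₀

Derivation:
Pooled variance: s²_p = [25×11² + 17×8²]/(42) = 97.9286
s_p = 9.8959
SE = s_p×√(1/n₁ + 1/n₂) = 9.8959×√(1/26 + 1/18) = 3.0343
t = (x̄₁ - x̄₂)/SE = (75 - 83)/3.0343 = -2.6365
df = 42, t-critical = ±2.018
Decision: reject H₀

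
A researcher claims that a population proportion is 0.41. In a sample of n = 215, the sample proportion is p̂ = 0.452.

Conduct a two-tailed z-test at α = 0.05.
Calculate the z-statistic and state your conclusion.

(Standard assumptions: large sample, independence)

Answer: z = 1.2521, fail to reject H₀

Derivation:
H₀: p = 0.41, H₁: p ≠ 0.41
Standard error: SE = √(p₀(1-p₀)/n) = √(0.41×0.59/215) = 0.033543
z-statistic: z = (p̂ - p₀)/SE = (0.452 - 0.41)/0.033543 = 1.2521
Critical value: z_0.025 = ±1.960
p-value = 0.2105
Decision: fail to reject H₀ at α = 0.05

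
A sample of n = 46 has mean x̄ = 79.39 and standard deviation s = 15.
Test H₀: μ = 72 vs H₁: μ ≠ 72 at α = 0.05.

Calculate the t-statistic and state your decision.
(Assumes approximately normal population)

Answer: t = 3.3415, reject H₀

Derivation:
df = n - 1 = 45
SE = s/√n = 15/√46 = 2.2116
t = (x̄ - μ₀)/SE = (79.39 - 72)/2.2116 = 3.3415
Critical value: t_{0.025,45} = ±2.014
p-value ≈ 0.0017
Decision: reject H₀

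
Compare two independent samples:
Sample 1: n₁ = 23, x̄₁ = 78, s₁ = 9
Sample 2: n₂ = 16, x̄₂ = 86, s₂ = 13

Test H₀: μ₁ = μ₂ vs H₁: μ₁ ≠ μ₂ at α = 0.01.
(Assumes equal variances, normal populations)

Pooled variance: s²_p = [22×9² + 15×13²]/(37) = 116.6757
s_p = 10.8017
SE = s_p×√(1/n₁ + 1/n₂) = 10.8017×√(1/23 + 1/16) = 3.5164
t = (x̄₁ - x̄₂)/SE = (78 - 86)/3.5164 = -2.2751
df = 37, t-critical = ±2.715
Decision: fail to reject H₀

Answer: t = -2.2751, fail to reject H₀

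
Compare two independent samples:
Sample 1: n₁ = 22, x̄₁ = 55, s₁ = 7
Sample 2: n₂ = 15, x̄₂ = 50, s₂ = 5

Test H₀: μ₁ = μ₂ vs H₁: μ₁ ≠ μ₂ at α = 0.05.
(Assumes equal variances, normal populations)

Answer: t = 2.3789, reject H₀

Derivation:
Pooled variance: s²_p = [21×7² + 14×5²]/(35) = 39.4000
s_p = 6.2769
SE = s_p×√(1/n₁ + 1/n₂) = 6.2769×√(1/22 + 1/15) = 2.1018
t = (x̄₁ - x̄₂)/SE = (55 - 50)/2.1018 = 2.3789
df = 35, t-critical = ±2.030
Decision: reject H₀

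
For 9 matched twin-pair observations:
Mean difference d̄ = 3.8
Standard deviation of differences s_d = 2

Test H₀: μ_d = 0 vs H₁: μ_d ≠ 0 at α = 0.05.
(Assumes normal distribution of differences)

df = n - 1 = 8
SE = s_d/√n = 2/√9 = 0.6667
t = d̄/SE = 3.8/0.6667 = 5.6997
Critical value: t_{0.025,8} = ±2.306
p-value ≈ 0.0005
Decision: reject H₀

Answer: t = 5.6997, reject H₀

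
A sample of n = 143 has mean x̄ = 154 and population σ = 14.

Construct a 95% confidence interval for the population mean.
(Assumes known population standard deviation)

Answer: (151.7054, 156.2946)

Derivation:
Confidence level: 95%, α = 0.05
z_0.025 = 1.960
SE = σ/√n = 14/√143 = 1.1707
Margin of error = 1.960 × 1.1707 = 2.2946
CI: x̄ ± margin = 154 ± 2.2946
CI: (151.7054, 156.2946)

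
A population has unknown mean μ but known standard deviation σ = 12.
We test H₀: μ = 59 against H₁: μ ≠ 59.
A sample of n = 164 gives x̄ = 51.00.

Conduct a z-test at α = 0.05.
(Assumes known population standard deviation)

Standard error: SE = σ/√n = 12/√164 = 0.9370
z-statistic: z = (x̄ - μ₀)/SE = (51.00 - 59)/0.9370 = -8.5379
Critical value: ±1.960
p-value < 0.0001
Decision: reject H₀

Answer: z = -8.5379, reject H₀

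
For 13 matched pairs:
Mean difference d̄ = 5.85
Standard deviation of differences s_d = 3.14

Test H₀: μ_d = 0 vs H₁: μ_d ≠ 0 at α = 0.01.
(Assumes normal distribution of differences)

df = n - 1 = 12
SE = s_d/√n = 3.14/√13 = 0.8709
t = d̄/SE = 5.85/0.8709 = 6.7172
Critical value: t_{0.005,12} = ±3.055
p-value < 0.0001
Decision: reject H₀

Answer: t = 6.7172, reject H₀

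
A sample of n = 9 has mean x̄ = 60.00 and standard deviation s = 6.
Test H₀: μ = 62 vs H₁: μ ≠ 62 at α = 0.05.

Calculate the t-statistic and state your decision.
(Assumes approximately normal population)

Answer: t = -1.0000, fail to reject H₀

Derivation:
df = n - 1 = 8
SE = s/√n = 6/√9 = 2.0000
t = (x̄ - μ₀)/SE = (60.00 - 62)/2.0000 = -1.0000
Critical value: t_{0.025,8} = ±2.306
p-value ≈ 0.3466
Decision: fail to reject H₀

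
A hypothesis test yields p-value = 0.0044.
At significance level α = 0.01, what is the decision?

Compare p-value to α:
0.0044 < 0.01
Decision: reject H₀

Answer: reject H₀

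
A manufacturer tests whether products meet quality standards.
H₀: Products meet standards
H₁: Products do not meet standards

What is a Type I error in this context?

A Type I error (probability α) occurs when we reject a true H₀.
A Type II error (probability β) occurs when we fail to reject a false H₀.

Answer: Rejecting good products that actually meet standards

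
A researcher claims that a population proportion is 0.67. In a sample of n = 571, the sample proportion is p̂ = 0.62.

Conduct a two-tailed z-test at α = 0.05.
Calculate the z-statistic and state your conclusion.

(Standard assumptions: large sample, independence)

H₀: p = 0.67, H₁: p ≠ 0.67
Standard error: SE = √(p₀(1-p₀)/n) = √(0.67×0.33/571) = 0.019678
z-statistic: z = (p̂ - p₀)/SE = (0.62 - 0.67)/0.019678 = -2.5409
Critical value: z_0.025 = ±1.960
p-value = 0.0111
Decision: reject H₀ at α = 0.05

Answer: z = -2.5409, reject H₀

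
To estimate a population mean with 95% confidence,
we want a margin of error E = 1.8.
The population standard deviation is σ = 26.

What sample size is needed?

z_0.025 = 1.960
n = (z×σ/E)² = (1.960×26/1.8)²
n = 801.5190
Round up: n = 802

Answer: n = 802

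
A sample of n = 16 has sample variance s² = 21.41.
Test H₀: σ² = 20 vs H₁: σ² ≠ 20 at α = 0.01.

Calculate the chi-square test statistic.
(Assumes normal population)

df = n - 1 = 15
χ² = (n-1)s²/σ₀² = 15×21.41/20 = 16.0575
Critical values: χ²_{0.995,15} = 4.601, χ²_{0.005,15} = 32.801
Rejection region: χ² < 4.601 or χ² > 32.801
Decision: fail to reject H₀

Answer: χ² = 16.0575, fail to reject H₀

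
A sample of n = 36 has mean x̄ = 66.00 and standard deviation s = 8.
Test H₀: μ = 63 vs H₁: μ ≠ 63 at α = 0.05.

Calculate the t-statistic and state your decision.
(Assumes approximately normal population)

Answer: t = 2.2501, reject H₀

Derivation:
df = n - 1 = 35
SE = s/√n = 8/√36 = 1.3333
t = (x̄ - μ₀)/SE = (66.00 - 63)/1.3333 = 2.2501
Critical value: t_{0.025,35} = ±2.030
p-value ≈ 0.0308
Decision: reject H₀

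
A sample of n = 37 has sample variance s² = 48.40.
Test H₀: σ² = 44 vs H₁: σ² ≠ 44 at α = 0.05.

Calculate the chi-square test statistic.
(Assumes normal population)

Answer: χ² = 39.6000, fail to reject H₀

Derivation:
df = n - 1 = 36
χ² = (n-1)s²/σ₀² = 36×48.40/44 = 39.6000
Critical values: χ²_{0.975,36} = 21.336, χ²_{0.025,36} = 54.437
Rejection region: χ² < 21.336 or χ² > 54.437
Decision: fail to reject H₀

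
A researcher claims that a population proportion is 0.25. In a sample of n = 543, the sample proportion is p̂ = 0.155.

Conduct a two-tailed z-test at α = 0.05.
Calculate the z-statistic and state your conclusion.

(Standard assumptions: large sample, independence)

H₀: p = 0.25, H₁: p ≠ 0.25
Standard error: SE = √(p₀(1-p₀)/n) = √(0.25×0.75/543) = 0.018582
z-statistic: z = (p̂ - p₀)/SE = (0.155 - 0.25)/0.018582 = -5.1125
Critical value: z_0.025 = ±1.960
p-value < 0.0001
Decision: reject H₀ at α = 0.05

Answer: z = -5.1125, reject H₀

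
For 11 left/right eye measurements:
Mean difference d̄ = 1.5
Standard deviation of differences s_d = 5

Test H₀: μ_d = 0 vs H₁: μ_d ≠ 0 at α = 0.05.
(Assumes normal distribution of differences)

df = n - 1 = 10
SE = s_d/√n = 5/√11 = 1.5076
t = d̄/SE = 1.5/1.5076 = 0.9950
Critical value: t_{0.025,10} = ±2.228
p-value ≈ 0.3432
Decision: fail to reject H₀

Answer: t = 0.9950, fail to reject H₀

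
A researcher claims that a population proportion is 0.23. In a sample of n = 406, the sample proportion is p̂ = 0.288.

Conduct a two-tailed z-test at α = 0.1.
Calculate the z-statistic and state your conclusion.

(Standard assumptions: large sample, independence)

H₀: p = 0.23, H₁: p ≠ 0.23
Standard error: SE = √(p₀(1-p₀)/n) = √(0.23×0.77/406) = 0.020886
z-statistic: z = (p̂ - p₀)/SE = (0.288 - 0.23)/0.020886 = 2.7770
Critical value: z_0.05 = ±1.645
p-value = 0.0055
Decision: reject H₀ at α = 0.1

Answer: z = 2.7770, reject H₀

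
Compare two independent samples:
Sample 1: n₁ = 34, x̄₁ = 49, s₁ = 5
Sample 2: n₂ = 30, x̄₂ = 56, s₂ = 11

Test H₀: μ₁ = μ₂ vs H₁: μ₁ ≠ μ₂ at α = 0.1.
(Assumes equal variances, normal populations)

Answer: t = -3.3424, reject H₀

Derivation:
Pooled variance: s²_p = [33×5² + 29×11²]/(62) = 69.9032
s_p = 8.3608
SE = s_p×√(1/n₁ + 1/n₂) = 8.3608×√(1/34 + 1/30) = 2.0943
t = (x̄₁ - x̄₂)/SE = (49 - 56)/2.0943 = -3.3424
df = 62, t-critical = ±1.670
Decision: reject H₀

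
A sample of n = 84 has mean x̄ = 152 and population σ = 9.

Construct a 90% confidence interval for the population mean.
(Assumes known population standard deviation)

Confidence level: 90%, α = 0.1
z_0.05 = 1.645
SE = σ/√n = 9/√84 = 0.9820
Margin of error = 1.645 × 0.9820 = 1.6154
CI: x̄ ± margin = 152 ± 1.6154
CI: (150.3846, 153.6154)

Answer: (150.3846, 153.6154)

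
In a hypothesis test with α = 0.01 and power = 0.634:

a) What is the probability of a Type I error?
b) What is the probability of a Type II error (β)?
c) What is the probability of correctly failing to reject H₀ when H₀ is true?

a) Type I error probability = α = 0.01
b) Power = P(reject H₀ | H₁ true) = 1 - β = 0.634, so Type II error probability = β = 1 - Power = 0.366
c) P(fail to reject H₀ | H₀ true) = 1 - α = 0.99

Answer: a) 0.01, b) 0.366, c) 0.99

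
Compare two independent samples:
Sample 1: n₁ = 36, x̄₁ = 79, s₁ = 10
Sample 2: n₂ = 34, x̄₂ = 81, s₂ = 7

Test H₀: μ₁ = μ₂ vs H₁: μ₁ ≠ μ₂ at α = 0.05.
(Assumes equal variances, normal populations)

Pooled variance: s²_p = [35×10² + 33×7²]/(68) = 75.2500
s_p = 8.6747
SE = s_p×√(1/n₁ + 1/n₂) = 8.6747×√(1/36 + 1/34) = 2.0745
t = (x̄₁ - x̄₂)/SE = (79 - 81)/2.0745 = -0.9641
df = 68, t-critical = ±1.995
Decision: fail to reject H₀

Answer: t = -0.9641, fail to reject H₀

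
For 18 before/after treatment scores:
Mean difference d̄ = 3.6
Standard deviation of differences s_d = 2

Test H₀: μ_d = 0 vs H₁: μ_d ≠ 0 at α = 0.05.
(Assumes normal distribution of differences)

df = n - 1 = 17
SE = s_d/√n = 2/√18 = 0.4714
t = d̄/SE = 3.6/0.4714 = 7.6368
Critical value: t_{0.025,17} = ±2.110
p-value < 0.0001
Decision: reject H₀

Answer: t = 7.6368, reject H₀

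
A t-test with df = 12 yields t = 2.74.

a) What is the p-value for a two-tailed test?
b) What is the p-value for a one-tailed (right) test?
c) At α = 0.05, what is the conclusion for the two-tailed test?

Using t-distribution with df = 12:
a) Two-tailed: p = 2×P(T > 2.74) = 0.0179
b) One-tailed: p = P(T > 2.74) = 0.0090
c) 0.0179 < 0.05, reject H₀

Answer: a) 0.0179, b) 0.0090, c) reject H₀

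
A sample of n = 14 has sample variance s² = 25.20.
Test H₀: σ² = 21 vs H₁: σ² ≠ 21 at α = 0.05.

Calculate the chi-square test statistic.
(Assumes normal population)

Answer: χ² = 15.6000, fail to reject H₀

Derivation:
df = n - 1 = 13
χ² = (n-1)s²/σ₀² = 13×25.20/21 = 15.6000
Critical values: χ²_{0.975,13} = 5.009, χ²_{0.025,13} = 24.736
Rejection region: χ² < 5.009 or χ² > 24.736
Decision: fail to reject H₀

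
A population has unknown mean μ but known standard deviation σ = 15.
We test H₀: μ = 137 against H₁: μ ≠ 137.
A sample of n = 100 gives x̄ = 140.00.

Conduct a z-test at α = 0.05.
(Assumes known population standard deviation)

Answer: z = 2.0000, reject H₀

Derivation:
Standard error: SE = σ/√n = 15/√100 = 1.5000
z-statistic: z = (x̄ - μ₀)/SE = (140.00 - 137)/1.5000 = 2.0000
Critical value: ±1.960
p-value = 0.0455
Decision: reject H₀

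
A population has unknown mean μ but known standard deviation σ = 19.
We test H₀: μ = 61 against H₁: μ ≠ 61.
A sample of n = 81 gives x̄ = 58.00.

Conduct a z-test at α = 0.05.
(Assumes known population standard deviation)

Answer: z = -1.4211, fail to reject H₀

Derivation:
Standard error: SE = σ/√n = 19/√81 = 2.1111
z-statistic: z = (x̄ - μ₀)/SE = (58.00 - 61)/2.1111 = -1.4211
Critical value: ±1.960
p-value = 0.1553
Decision: fail to reject H₀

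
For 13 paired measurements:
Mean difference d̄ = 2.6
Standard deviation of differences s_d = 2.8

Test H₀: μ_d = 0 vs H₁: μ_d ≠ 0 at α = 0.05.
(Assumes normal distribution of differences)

df = n - 1 = 12
SE = s_d/√n = 2.8/√13 = 0.7766
t = d̄/SE = 2.6/0.7766 = 3.3479
Critical value: t_{0.025,12} = ±2.179
p-value ≈ 0.0058
Decision: reject H₀

Answer: t = 3.3479, reject H₀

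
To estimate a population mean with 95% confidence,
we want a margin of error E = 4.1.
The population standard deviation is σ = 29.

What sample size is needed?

z_0.025 = 1.960
n = (z×σ/E)² = (1.960×29/4.1)²
n = 192.1943
Round up: n = 193

Answer: n = 193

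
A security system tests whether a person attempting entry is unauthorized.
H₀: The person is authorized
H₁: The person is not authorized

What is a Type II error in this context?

Type I error (α): Rejecting H₀ when H₀ is true
Type II error (β): Failing to reject H₀ when H₁ is true

Answer: Granting entry to an unauthorized person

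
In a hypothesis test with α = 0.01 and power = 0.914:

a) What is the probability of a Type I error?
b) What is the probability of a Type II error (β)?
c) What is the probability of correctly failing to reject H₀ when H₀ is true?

a) Type I error probability = α = 0.01
b) Power = P(reject H₀ | H₁ true) = 1 - β = 0.914, so Type II error probability = β = 1 - Power = 0.086
c) P(fail to reject H₀ | H₀ true) = 1 - α = 0.99

Answer: a) 0.01, b) 0.086, c) 0.99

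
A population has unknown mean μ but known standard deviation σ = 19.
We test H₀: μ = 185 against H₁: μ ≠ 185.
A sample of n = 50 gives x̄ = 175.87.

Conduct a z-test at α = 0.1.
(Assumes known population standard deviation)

Standard error: SE = σ/√n = 19/√50 = 2.6870
z-statistic: z = (x̄ - μ₀)/SE = (175.87 - 185)/2.6870 = -3.3978
Critical value: ±1.645
p-value = 0.0007
Decision: reject H₀

Answer: z = -3.3978, reject H₀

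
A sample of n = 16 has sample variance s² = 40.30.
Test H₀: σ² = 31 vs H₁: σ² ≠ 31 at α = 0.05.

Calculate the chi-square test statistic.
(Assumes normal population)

df = n - 1 = 15
χ² = (n-1)s²/σ₀² = 15×40.30/31 = 19.5000
Critical values: χ²_{0.975,15} = 6.262, χ²_{0.025,15} = 27.488
Rejection region: χ² < 6.262 or χ² > 27.488
Decision: fail to reject H₀

Answer: χ² = 19.5000, fail to reject H₀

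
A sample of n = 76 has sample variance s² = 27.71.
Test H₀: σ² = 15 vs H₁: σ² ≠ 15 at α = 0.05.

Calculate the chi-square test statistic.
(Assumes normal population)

Answer: χ² = 138.5500, reject H₀

Derivation:
df = n - 1 = 75
χ² = (n-1)s²/σ₀² = 75×27.71/15 = 138.5500
Critical values: χ²_{0.975,75} = 52.942, χ²_{0.025,75} = 100.839
Rejection region: χ² < 52.942 or χ² > 100.839
Decision: reject H₀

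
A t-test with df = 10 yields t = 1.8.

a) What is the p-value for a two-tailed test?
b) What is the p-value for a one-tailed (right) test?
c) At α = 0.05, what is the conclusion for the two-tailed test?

Answer: a) 0.1021, b) 0.0510, c) fail to reject H₀

Derivation:
Using t-distribution with df = 10:
a) Two-tailed: p = 2×P(T > 1.8) = 0.1021
b) One-tailed: p = P(T > 1.8) = 0.0510
c) 0.1021 ≥ 0.05, fail to reject H₀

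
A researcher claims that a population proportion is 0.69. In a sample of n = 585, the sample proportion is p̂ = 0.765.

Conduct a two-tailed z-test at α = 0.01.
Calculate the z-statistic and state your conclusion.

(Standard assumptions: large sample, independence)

H₀: p = 0.69, H₁: p ≠ 0.69
Standard error: SE = √(p₀(1-p₀)/n) = √(0.69×0.31/585) = 0.019122
z-statistic: z = (p̂ - p₀)/SE = (0.765 - 0.69)/0.019122 = 3.9222
Critical value: z_0.005 = ±2.576
p-value = 0.0001
Decision: reject H₀ at α = 0.01

Answer: z = 3.9222, reject H₀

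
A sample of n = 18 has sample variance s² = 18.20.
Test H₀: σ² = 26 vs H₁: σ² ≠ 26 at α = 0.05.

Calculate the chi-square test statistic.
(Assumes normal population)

Answer: χ² = 11.9000, fail to reject H₀

Derivation:
df = n - 1 = 17
χ² = (n-1)s²/σ₀² = 17×18.20/26 = 11.9000
Critical values: χ²_{0.975,17} = 7.564, χ²_{0.025,17} = 30.191
Rejection region: χ² < 7.564 or χ² > 30.191
Decision: fail to reject H₀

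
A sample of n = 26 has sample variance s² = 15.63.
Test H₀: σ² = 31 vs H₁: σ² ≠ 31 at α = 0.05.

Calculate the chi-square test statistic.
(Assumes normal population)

Answer: χ² = 12.6048, reject H₀

Derivation:
df = n - 1 = 25
χ² = (n-1)s²/σ₀² = 25×15.63/31 = 12.6048
Critical values: χ²_{0.975,25} = 13.120, χ²_{0.025,25} = 40.646
Rejection region: χ² < 13.120 or χ² > 40.646
Decision: reject H₀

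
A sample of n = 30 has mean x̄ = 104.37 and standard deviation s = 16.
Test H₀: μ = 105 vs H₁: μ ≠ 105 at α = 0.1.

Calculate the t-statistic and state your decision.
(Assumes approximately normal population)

df = n - 1 = 29
SE = s/√n = 16/√30 = 2.9212
t = (x̄ - μ₀)/SE = (104.37 - 105)/2.9212 = -0.2157
Critical value: t_{0.05,29} = ±1.699
p-value ≈ 0.8307
Decision: fail to reject H₀

Answer: t = -0.2157, fail to reject H₀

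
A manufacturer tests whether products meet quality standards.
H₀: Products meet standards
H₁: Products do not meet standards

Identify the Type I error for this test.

Answer: Rejecting good products that actually meet standards

Derivation:
A Type I error (probability α) occurs when we reject a true H₀.
A Type II error (probability β) occurs when we fail to reject a false H₀.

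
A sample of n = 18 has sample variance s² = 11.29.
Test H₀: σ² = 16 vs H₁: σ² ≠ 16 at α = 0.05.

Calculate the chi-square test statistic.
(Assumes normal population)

df = n - 1 = 17
χ² = (n-1)s²/σ₀² = 17×11.29/16 = 11.9956
Critical values: χ²_{0.975,17} = 7.564, χ²_{0.025,17} = 30.191
Rejection region: χ² < 7.564 or χ² > 30.191
Decision: fail to reject H₀

Answer: χ² = 11.9956, fail to reject H₀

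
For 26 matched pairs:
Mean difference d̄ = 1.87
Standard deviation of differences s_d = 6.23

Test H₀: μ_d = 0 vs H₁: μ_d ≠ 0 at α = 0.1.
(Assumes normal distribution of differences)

df = n - 1 = 25
SE = s_d/√n = 6.23/√26 = 1.2218
t = d̄/SE = 1.87/1.2218 = 1.5305
Critical value: t_{0.05,25} = ±1.708
p-value ≈ 0.1384
Decision: fail to reject H₀

Answer: t = 1.5305, fail to reject H₀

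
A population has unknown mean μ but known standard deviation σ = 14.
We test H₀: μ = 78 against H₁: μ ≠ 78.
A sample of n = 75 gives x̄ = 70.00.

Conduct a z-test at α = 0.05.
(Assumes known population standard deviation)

Standard error: SE = σ/√n = 14/√75 = 1.6166
z-statistic: z = (x̄ - μ₀)/SE = (70.00 - 78)/1.6166 = -4.9487
Critical value: ±1.960
p-value < 0.0001
Decision: reject H₀

Answer: z = -4.9487, reject H₀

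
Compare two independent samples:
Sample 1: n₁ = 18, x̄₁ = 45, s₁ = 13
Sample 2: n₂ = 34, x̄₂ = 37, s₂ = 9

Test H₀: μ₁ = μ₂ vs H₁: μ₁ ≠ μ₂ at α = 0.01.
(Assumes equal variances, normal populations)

Answer: t = 2.6059, fail to reject H₀

Derivation:
Pooled variance: s²_p = [17×13² + 33×9²]/(50) = 110.9200
s_p = 10.5319
SE = s_p×√(1/n₁ + 1/n₂) = 10.5319×√(1/18 + 1/34) = 3.0700
t = (x̄₁ - x̄₂)/SE = (45 - 37)/3.0700 = 2.6059
df = 50, t-critical = ±2.678
Decision: fail to reject H₀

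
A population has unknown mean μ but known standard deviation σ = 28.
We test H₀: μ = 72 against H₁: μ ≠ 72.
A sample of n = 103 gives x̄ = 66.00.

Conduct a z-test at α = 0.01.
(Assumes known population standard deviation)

Answer: z = -2.1748, fail to reject H₀

Derivation:
Standard error: SE = σ/√n = 28/√103 = 2.7589
z-statistic: z = (x̄ - μ₀)/SE = (66.00 - 72)/2.7589 = -2.1748
Critical value: ±2.576
p-value = 0.0296
Decision: fail to reject H₀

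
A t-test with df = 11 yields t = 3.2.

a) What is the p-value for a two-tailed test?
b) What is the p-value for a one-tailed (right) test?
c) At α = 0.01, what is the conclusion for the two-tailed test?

Answer: a) 0.0085, b) 0.0042, c) reject H₀

Derivation:
Using t-distribution with df = 11:
a) Two-tailed: p = 2×P(T > 3.2) = 0.0085
b) One-tailed: p = P(T > 3.2) = 0.0042
c) 0.0085 < 0.01, reject H₀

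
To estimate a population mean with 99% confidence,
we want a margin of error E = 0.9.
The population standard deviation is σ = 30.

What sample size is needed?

z_0.005 = 2.576
n = (z×σ/E)² = (2.576×30/0.9)²
n = 7373.0844
Round up: n = 7374

Answer: n = 7374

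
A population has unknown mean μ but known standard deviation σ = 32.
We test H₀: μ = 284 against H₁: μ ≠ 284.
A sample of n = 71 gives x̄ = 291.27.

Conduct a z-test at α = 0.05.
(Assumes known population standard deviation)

Standard error: SE = σ/√n = 32/√71 = 3.7977
z-statistic: z = (x̄ - μ₀)/SE = (291.27 - 284)/3.7977 = 1.9143
Critical value: ±1.960
p-value = 0.0556
Decision: fail to reject H₀

Answer: z = 1.9143, fail to reject H₀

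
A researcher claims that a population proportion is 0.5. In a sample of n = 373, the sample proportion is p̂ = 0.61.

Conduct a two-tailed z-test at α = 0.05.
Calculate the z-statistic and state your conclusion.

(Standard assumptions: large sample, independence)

H₀: p = 0.5, H₁: p ≠ 0.5
Standard error: SE = √(p₀(1-p₀)/n) = √(0.5×0.5/373) = 0.025889
z-statistic: z = (p̂ - p₀)/SE = (0.61 - 0.5)/0.025889 = 4.2489
Critical value: z_0.025 = ±1.960
p-value < 0.0001
Decision: reject H₀ at α = 0.05

Answer: z = 4.2489, reject H₀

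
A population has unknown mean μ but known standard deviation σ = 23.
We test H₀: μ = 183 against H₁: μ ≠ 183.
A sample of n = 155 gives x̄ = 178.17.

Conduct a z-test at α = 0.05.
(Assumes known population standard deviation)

Answer: z = -2.6145, reject H₀

Derivation:
Standard error: SE = σ/√n = 23/√155 = 1.8474
z-statistic: z = (x̄ - μ₀)/SE = (178.17 - 183)/1.8474 = -2.6145
Critical value: ±1.960
p-value = 0.0089
Decision: reject H₀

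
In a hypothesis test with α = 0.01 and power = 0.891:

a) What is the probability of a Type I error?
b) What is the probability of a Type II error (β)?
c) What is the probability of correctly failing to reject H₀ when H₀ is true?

Answer: a) 0.01, b) 0.109, c) 0.99

Derivation:
a) Type I error probability = α = 0.01
b) Power = P(reject H₀ | H₁ true) = 1 - β = 0.891, so Type II error probability = β = 1 - Power = 0.109
c) P(fail to reject H₀ | H₀ true) = 1 - α = 0.99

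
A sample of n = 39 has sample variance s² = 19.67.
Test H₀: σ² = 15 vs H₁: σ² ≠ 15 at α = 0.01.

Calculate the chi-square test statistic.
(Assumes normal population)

Answer: χ² = 49.8307, fail to reject H₀

Derivation:
df = n - 1 = 38
χ² = (n-1)s²/σ₀² = 38×19.67/15 = 49.8307
Critical values: χ²_{0.995,38} = 19.289, χ²_{0.005,38} = 64.181
Rejection region: χ² < 19.289 or χ² > 64.181
Decision: fail to reject H₀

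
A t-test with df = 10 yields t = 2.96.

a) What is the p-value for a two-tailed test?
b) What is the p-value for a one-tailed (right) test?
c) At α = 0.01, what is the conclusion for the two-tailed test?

Using t-distribution with df = 10:
a) Two-tailed: p = 2×P(T > 2.96) = 0.0143
b) One-tailed: p = P(T > 2.96) = 0.0071
c) 0.0143 ≥ 0.01, fail to reject H₀

Answer: a) 0.0143, b) 0.0071, c) fail to reject H₀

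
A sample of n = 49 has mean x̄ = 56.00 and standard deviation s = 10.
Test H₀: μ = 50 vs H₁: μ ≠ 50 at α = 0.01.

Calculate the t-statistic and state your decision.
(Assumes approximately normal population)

df = n - 1 = 48
SE = s/√n = 10/√49 = 1.4286
t = (x̄ - μ₀)/SE = (56.00 - 50)/1.4286 = 4.1999
Critical value: t_{0.005,48} = ±2.682
p-value ≈ 0.0001
Decision: reject H₀

Answer: t = 4.1999, reject H₀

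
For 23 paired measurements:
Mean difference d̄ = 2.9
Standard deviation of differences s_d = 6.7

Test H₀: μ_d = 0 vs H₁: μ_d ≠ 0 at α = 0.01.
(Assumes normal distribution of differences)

Answer: t = 2.0759, fail to reject H₀

Derivation:
df = n - 1 = 22
SE = s_d/√n = 6.7/√23 = 1.3970
t = d̄/SE = 2.9/1.3970 = 2.0759
Critical value: t_{0.005,22} = ±2.819
p-value ≈ 0.0498
Decision: fail to reject H₀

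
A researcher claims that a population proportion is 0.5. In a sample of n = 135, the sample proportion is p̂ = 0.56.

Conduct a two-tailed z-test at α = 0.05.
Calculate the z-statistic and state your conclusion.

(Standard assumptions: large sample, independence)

H₀: p = 0.5, H₁: p ≠ 0.5
Standard error: SE = √(p₀(1-p₀)/n) = √(0.5×0.5/135) = 0.043033
z-statistic: z = (p̂ - p₀)/SE = (0.56 - 0.5)/0.043033 = 1.3943
Critical value: z_0.025 = ±1.960
p-value = 0.1632
Decision: fail to reject H₀ at α = 0.05

Answer: z = 1.3943, fail to reject H₀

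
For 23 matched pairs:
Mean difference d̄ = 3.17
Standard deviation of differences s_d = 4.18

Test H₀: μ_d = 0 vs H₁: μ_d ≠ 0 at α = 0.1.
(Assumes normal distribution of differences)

Answer: t = 3.6370, reject H₀

Derivation:
df = n - 1 = 22
SE = s_d/√n = 4.18/√23 = 0.8716
t = d̄/SE = 3.17/0.8716 = 3.6370
Critical value: t_{0.05,22} = ±1.717
p-value ≈ 0.0015
Decision: reject H₀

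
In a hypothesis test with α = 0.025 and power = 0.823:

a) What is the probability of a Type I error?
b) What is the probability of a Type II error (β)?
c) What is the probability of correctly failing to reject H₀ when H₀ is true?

a) Type I error probability = α = 0.025
b) Power = P(reject H₀ | H₁ true) = 1 - β = 0.823, so Type II error probability = β = 1 - Power = 0.177
c) P(fail to reject H₀ | H₀ true) = 1 - α = 0.975

Answer: a) 0.025, b) 0.177, c) 0.975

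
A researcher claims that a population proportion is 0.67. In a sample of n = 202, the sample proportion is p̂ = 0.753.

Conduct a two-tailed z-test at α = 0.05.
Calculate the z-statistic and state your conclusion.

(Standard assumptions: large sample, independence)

Answer: z = 2.5088, reject H₀

Derivation:
H₀: p = 0.67, H₁: p ≠ 0.67
Standard error: SE = √(p₀(1-p₀)/n) = √(0.67×0.33/202) = 0.033084
z-statistic: z = (p̂ - p₀)/SE = (0.753 - 0.67)/0.033084 = 2.5088
Critical value: z_0.025 = ±1.960
p-value = 0.0121
Decision: reject H₀ at α = 0.05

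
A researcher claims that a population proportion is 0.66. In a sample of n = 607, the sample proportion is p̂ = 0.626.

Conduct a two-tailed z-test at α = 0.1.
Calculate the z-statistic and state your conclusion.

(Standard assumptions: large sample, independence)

H₀: p = 0.66, H₁: p ≠ 0.66
Standard error: SE = √(p₀(1-p₀)/n) = √(0.66×0.34/607) = 0.019227
z-statistic: z = (p̂ - p₀)/SE = (0.626 - 0.66)/0.019227 = -1.7683
Critical value: z_0.05 = ±1.645
p-value = 0.0770
Decision: reject H₀ at α = 0.1

Answer: z = -1.7683, reject H₀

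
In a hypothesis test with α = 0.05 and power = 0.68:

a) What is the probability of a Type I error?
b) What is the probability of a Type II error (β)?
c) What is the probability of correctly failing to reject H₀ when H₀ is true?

Answer: a) 0.05, b) 0.32, c) 0.95

Derivation:
a) Type I error probability = α = 0.05
b) Power = P(reject H₀ | H₁ true) = 1 - β = 0.68, so Type II error probability = β = 1 - Power = 0.32
c) P(fail to reject H₀ | H₀ true) = 1 - α = 0.95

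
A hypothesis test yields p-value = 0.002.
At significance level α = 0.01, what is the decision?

Compare p-value to α:
0.002 < 0.01
Decision: reject H₀

Answer: reject H₀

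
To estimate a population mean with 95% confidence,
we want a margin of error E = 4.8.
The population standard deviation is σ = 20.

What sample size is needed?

Answer: n = 67

Derivation:
z_0.025 = 1.960
n = (z×σ/E)² = (1.960×20/4.8)²
n = 66.6944
Round up: n = 67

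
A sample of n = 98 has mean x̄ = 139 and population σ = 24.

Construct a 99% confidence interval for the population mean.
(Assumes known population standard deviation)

Confidence level: 99%, α = 0.01
z_0.005 = 2.576
SE = σ/√n = 24/√98 = 2.4244
Margin of error = 2.576 × 2.4244 = 6.2453
CI: x̄ ± margin = 139 ± 6.2453
CI: (132.7547, 145.2453)

Answer: (132.7547, 145.2453)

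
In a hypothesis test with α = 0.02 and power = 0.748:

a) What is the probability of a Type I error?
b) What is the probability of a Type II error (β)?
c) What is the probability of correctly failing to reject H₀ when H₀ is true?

Answer: a) 0.02, b) 0.252, c) 0.98

Derivation:
a) Type I error probability = α = 0.02
b) Power = P(reject H₀ | H₁ true) = 1 - β = 0.748, so Type II error probability = β = 1 - Power = 0.252
c) P(fail to reject H₀ | H₀ true) = 1 - α = 0.98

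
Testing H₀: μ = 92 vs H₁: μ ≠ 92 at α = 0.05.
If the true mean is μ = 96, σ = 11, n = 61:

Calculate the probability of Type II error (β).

SE = σ/√n = 11/√61 = 1.4084
Critical values: μ₀ ± z_0.025×SE = 92 ± 1.960×1.4084
Acceptance region: (89.2395, 94.7605)
Under H₁ (μ = 96): z_high = (94.7605 - 96)/1.4084 = -0.8801, z_low = (89.2395 - 96)/1.4084 = -4.8001
β = P(not reject | H₁) = Φ(-0.8801) - Φ(-4.8001) ≈ 0.1894

Answer: β ≈ 0.1894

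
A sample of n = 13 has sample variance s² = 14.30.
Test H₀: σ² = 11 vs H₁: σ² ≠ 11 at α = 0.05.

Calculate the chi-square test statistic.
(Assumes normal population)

df = n - 1 = 12
χ² = (n-1)s²/σ₀² = 12×14.30/11 = 15.6000
Critical values: χ²_{0.975,12} = 4.404, χ²_{0.025,12} = 23.337
Rejection region: χ² < 4.404 or χ² > 23.337
Decision: fail to reject H₀

Answer: χ² = 15.6000, fail to reject H₀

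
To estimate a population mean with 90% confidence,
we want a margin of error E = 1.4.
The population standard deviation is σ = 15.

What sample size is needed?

z_0.05 = 1.645
n = (z×σ/E)² = (1.645×15/1.4)²
n = 310.6406
Round up: n = 311

Answer: n = 311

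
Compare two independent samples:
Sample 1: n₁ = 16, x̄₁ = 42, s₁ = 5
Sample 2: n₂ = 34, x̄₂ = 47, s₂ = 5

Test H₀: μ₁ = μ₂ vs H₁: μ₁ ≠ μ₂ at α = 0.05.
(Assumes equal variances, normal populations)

Pooled variance: s²_p = [15×5² + 33×5²]/(48) = 25.0000
s_p = 5.0000
SE = s_p×√(1/n₁ + 1/n₂) = 5.0000×√(1/16 + 1/34) = 1.5158
t = (x̄₁ - x̄₂)/SE = (42 - 47)/1.5158 = -3.2986
df = 48, t-critical = ±2.011
Decision: reject H₀

Answer: t = -3.2986, reject H₀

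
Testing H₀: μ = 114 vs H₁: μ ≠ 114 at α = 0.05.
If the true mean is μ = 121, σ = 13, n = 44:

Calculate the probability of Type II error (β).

SE = σ/√n = 13/√44 = 1.9598
Critical values: μ₀ ± z_0.025×SE = 114 ± 1.960×1.9598
Acceptance region: (110.1588, 117.8412)
Under H₁ (μ = 121): z_high = (117.8412 - 121)/1.9598 = -1.6118, z_low = (110.1588 - 121)/1.9598 = -5.5318
β = P(not reject | H₁) = Φ(-1.6118) - Φ(-5.5318) ≈ 0.0535

Answer: β ≈ 0.0535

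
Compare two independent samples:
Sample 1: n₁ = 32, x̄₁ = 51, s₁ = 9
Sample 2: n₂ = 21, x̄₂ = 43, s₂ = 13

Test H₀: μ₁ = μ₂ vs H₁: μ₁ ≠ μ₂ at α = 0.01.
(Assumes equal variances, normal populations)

Pooled variance: s²_p = [31×9² + 20×13²]/(51) = 115.5098
s_p = 10.7475
SE = s_p×√(1/n₁ + 1/n₂) = 10.7475×√(1/32 + 1/21) = 3.0183
t = (x̄₁ - x̄₂)/SE = (51 - 43)/3.0183 = 2.6505
df = 51, t-critical = ±2.676
Decision: fail to reject H₀

Answer: t = 2.6505, fail to reject H₀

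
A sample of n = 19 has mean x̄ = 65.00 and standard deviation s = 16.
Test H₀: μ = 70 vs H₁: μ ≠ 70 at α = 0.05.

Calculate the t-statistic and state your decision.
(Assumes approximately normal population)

Answer: t = -1.3621, fail to reject H₀

Derivation:
df = n - 1 = 18
SE = s/√n = 16/√19 = 3.6707
t = (x̄ - μ₀)/SE = (65.00 - 70)/3.6707 = -1.3621
Critical value: t_{0.025,18} = ±2.101
p-value ≈ 0.1900
Decision: fail to reject H₀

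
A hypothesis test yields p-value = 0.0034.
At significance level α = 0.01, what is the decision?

Compare p-value to α:
0.0034 < 0.01
Decision: reject H₀

Answer: reject H₀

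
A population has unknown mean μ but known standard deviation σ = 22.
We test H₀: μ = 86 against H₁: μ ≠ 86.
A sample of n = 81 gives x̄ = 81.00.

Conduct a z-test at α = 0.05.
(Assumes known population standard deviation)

Standard error: SE = σ/√n = 22/√81 = 2.4444
z-statistic: z = (x̄ - μ₀)/SE = (81.00 - 86)/2.4444 = -2.0455
Critical value: ±1.960
p-value = 0.0408
Decision: reject H₀

Answer: z = -2.0455, reject H₀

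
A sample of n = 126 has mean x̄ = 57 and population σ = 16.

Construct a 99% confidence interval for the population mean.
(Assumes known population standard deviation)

Answer: (53.3282, 60.6718)

Derivation:
Confidence level: 99%, α = 0.01
z_0.005 = 2.576
SE = σ/√n = 16/√126 = 1.4254
Margin of error = 2.576 × 1.4254 = 3.6718
CI: x̄ ± margin = 57 ± 3.6718
CI: (53.3282, 60.6718)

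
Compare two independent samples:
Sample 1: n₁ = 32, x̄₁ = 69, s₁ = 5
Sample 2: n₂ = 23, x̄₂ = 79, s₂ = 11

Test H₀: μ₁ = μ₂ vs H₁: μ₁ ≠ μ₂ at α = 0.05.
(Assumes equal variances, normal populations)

Answer: t = -4.5426, reject H₀

Derivation:
Pooled variance: s²_p = [31×5² + 22×11²]/(53) = 64.8491
s_p = 8.0529
SE = s_p×√(1/n₁ + 1/n₂) = 8.0529×√(1/32 + 1/23) = 2.2014
t = (x̄₁ - x̄₂)/SE = (69 - 79)/2.2014 = -4.5426
df = 53, t-critical = ±2.006
Decision: reject H₀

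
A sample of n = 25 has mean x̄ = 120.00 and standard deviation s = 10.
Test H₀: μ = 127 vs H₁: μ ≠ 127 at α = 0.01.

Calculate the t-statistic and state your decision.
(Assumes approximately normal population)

Answer: t = -3.5000, reject H₀

Derivation:
df = n - 1 = 24
SE = s/√n = 10/√25 = 2.0000
t = (x̄ - μ₀)/SE = (120.00 - 127)/2.0000 = -3.5000
Critical value: t_{0.005,24} = ±2.797
p-value ≈ 0.0018
Decision: reject H₀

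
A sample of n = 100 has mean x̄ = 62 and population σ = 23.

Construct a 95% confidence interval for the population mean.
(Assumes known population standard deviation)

Answer: (57.4920, 66.5080)

Derivation:
Confidence level: 95%, α = 0.05
z_0.025 = 1.960
SE = σ/√n = 23/√100 = 2.3000
Margin of error = 1.960 × 2.3000 = 4.5080
CI: x̄ ± margin = 62 ± 4.5080
CI: (57.4920, 66.5080)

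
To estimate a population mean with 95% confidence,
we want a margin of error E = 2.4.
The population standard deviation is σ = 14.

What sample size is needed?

z_0.025 = 1.960
n = (z×σ/E)² = (1.960×14/2.4)²
n = 130.7211
Round up: n = 131

Answer: n = 131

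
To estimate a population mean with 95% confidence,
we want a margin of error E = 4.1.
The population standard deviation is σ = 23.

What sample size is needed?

z_0.025 = 1.960
n = (z×σ/E)² = (1.960×23/4.1)²
n = 120.8927
Round up: n = 121

Answer: n = 121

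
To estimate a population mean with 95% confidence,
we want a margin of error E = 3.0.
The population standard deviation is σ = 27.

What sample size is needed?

z_0.025 = 1.960
n = (z×σ/E)² = (1.960×27/3.0)²
n = 311.1696
Round up: n = 312

Answer: n = 312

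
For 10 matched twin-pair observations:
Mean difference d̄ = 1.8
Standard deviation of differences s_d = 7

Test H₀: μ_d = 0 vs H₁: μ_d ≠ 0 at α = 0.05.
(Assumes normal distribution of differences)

df = n - 1 = 9
SE = s_d/√n = 7/√10 = 2.2136
t = d̄/SE = 1.8/2.2136 = 0.8132
Critical value: t_{0.025,9} = ±2.262
p-value ≈ 0.4371
Decision: fail to reject H₀

Answer: t = 0.8132, fail to reject H₀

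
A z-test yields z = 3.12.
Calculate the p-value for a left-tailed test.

Answer: p-value ≈ 0.9991

Derivation:
For z = 3.12:
p = P(Z < 3.12) = Φ(3.12) = 0.9991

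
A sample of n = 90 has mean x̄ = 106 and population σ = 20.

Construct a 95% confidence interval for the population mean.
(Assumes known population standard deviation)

Answer: (101.8679, 110.1321)

Derivation:
Confidence level: 95%, α = 0.05
z_0.025 = 1.960
SE = σ/√n = 20/√90 = 2.1082
Margin of error = 1.960 × 2.1082 = 4.1321
CI: x̄ ± margin = 106 ± 4.1321
CI: (101.8679, 110.1321)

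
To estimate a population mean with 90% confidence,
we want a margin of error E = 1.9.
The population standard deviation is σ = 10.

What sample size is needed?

Answer: n = 75

Derivation:
z_0.05 = 1.645
n = (z×σ/E)² = (1.645×10/1.9)²
n = 74.9591
Round up: n = 75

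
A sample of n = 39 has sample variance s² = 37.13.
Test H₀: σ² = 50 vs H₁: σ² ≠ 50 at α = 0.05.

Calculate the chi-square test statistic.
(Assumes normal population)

Answer: χ² = 28.2188, fail to reject H₀

Derivation:
df = n - 1 = 38
χ² = (n-1)s²/σ₀² = 38×37.13/50 = 28.2188
Critical values: χ²_{0.975,38} = 22.878, χ²_{0.025,38} = 56.896
Rejection region: χ² < 22.878 or χ² > 56.896
Decision: fail to reject H₀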